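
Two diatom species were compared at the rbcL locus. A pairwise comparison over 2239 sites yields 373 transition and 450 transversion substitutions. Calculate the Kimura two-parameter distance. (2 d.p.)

0.51

P = 373/2239 ≈ 0.166592 and Q = 450/2239 ≈ 0.200983.
Under the Kimura two-parameter model, d = −½ ln(1 − 2P − Q) − ¼ ln(1 − 2Q).
1 − 2P − Q = 0.465833, giving −½ ln(0.465833) = 0.381964.
1 − 2Q = 0.598034, giving −¼ ln(0.598034) = 0.128527.
d = 0.381964 + 0.128527 = 0.510491.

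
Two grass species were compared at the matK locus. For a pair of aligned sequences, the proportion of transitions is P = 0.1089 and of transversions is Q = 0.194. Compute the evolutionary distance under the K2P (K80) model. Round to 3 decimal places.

0.388

Under the Kimura two-parameter model, d = −½ ln(1 − 2P − Q) − ¼ ln(1 − 2Q).
1 − 2P − Q = 0.5882, giving −½ ln(0.5882) = 0.265344.
1 − 2Q = 0.612, giving −¼ ln(0.612) = 0.122756.
d = 0.265344 + 0.122756 = 0.388100.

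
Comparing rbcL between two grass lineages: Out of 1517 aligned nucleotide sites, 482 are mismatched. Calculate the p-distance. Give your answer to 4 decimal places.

p = 482/1517 = 0.317732… ≈ 0.3177 (to 4 d.p.).

0.3177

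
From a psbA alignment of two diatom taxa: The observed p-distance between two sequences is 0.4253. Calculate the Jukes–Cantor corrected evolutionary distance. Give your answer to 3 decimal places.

d = −(3/4) ln(1 − 4p/3) = −0.75 ln(1 − 0.567067) = −0.75 ln(0.432933)
  = −0.75 × (-0.837172) = 0.627879 substitutions/site.

0.628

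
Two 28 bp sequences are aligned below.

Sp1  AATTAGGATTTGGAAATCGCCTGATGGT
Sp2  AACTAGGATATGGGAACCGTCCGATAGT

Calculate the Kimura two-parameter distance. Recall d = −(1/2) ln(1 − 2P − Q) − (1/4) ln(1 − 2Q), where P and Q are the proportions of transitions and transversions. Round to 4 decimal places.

0.3306

Of 28 sites, 6 differences are transitions and 1 are transversions, so P = 6/28 ≈ 0.214286 and Q = 1/28 ≈ 0.035714.
Under the Kimura two-parameter model, d = −½ ln(1 − 2P − Q) − ¼ ln(1 − 2Q).
1 − 2P − Q = 0.535714, giving −½ ln(0.535714) = 0.312077.
1 − 2Q = 0.928572, giving −¼ ln(0.928572) = 0.018527.
d = 0.312077 + 0.018527 = 0.330604.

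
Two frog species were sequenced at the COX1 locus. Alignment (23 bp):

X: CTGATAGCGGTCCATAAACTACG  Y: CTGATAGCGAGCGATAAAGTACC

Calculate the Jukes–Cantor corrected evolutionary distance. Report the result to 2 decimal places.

The sequences differ at 5 of 23 sites (10, 11, 13, 19, 23), so p = 5/23 ≈ 0.217391.
d = −(3/4) ln(1 − 4p/3) = −0.75 ln(1 − 0.289855) = −0.75 ln(0.710145)
  = −0.75 × (-0.342286) = 0.256715 substitutions/site.

0.26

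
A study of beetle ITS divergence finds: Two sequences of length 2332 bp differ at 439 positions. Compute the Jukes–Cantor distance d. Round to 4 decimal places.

0.2168

p = 439/2332 ≈ 0.18825.
d = −(3/4) ln(1 − 4p/3) = −0.75 ln(1 − 0.251) = −0.75 ln(0.749)
  = −0.75 × (-0.289016) = 0.216762 substitutions/site.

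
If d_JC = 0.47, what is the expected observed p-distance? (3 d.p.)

0.349

p = (3/4)(1 − e^(−4d/3)) = 0.75 × (1 − e^(-0.626667)) = 0.75 × (1 − 0.534370) = 0.349223.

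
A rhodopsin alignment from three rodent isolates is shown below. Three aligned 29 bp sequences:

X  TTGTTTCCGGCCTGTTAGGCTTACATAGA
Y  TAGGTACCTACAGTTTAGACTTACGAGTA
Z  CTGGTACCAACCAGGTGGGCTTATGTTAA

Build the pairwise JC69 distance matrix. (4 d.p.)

X–Y: 13/29 sites differ → p ≈ 0.448276, d = −0.75 ln(1 − 0.597701) = 0.682920 ≈ 0.6829.
X–Z: 12/29 sites differ → p ≈ 0.413793, d = −0.75 ln(1 − 0.551724) = 0.601760 ≈ 0.6018.
Y–Z: 13/29 sites differ → p ≈ 0.448276, d = −0.75 ln(1 − 0.597701) = 0.682920 ≈ 0.6829.

d(X,Y) = 0.6829, d(X,Z) = 0.6018, d(Y,Z) = 0.6829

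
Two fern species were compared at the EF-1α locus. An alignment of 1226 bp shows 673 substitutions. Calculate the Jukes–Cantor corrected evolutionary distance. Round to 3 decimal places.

p = 673/1226 ≈ 0.54894.
d = −(3/4) ln(1 − 4p/3) = −0.75 ln(1 − 0.73192) = −0.75 ln(0.26808)
  = −0.75 × (-1.316470) = 0.987353 substitutions/site.

0.987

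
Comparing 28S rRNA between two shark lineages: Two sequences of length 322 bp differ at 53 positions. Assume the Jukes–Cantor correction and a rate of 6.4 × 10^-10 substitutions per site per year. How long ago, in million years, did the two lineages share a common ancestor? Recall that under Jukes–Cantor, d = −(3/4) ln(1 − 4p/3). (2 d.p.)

145.18

p = 53/322 ≈ 0.164596.
d = −(3/4) ln(1 − 4p/3) = −0.75 ln(1 − 0.219461) = −0.75 ln(0.780539)
  = −0.75 × (-0.247771) = 0.185828 substitutions/site.
Under a molecular clock d = 2μt, so t = d/(2μ) = 0.185828 / (2 × 6.4 × 10^-10) = 145.18 million years.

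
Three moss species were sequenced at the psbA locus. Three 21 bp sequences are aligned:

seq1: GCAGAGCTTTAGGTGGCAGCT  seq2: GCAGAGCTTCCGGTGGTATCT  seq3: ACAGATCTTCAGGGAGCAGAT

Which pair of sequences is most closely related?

seq1–seq2: 4/21 differ, p = 0.190, d = 0.220.
seq1–seq3: 6/21 differ, p = 0.286, d = 0.360.
seq2–seq3: 8/21 differ, p = 0.381, d = 0.532.
The smallest distance is between seq1 and seq2.

seq1 and seq2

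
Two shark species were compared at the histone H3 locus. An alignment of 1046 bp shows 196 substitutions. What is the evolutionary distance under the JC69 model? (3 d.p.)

0.216

p = 196/1046 ≈ 0.18738.
d = −(3/4) ln(1 − 4p/3) = −0.75 ln(1 − 0.24984) = −0.75 ln(0.75016)
  = −0.75 × (-0.287469) = 0.215602 substitutions/site.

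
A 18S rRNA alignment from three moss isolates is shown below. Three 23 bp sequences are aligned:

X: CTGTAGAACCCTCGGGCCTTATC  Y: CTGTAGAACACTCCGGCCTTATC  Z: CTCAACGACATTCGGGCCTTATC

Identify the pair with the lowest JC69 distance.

X–Y: 2/23 differ, p = 0.087, d = 0.092.
X–Z: 6/23 differ, p = 0.261, d = 0.321.
Y–Z: 6/23 differ, p = 0.261, d = 0.321.
The smallest distance is between X and Y.

X and Y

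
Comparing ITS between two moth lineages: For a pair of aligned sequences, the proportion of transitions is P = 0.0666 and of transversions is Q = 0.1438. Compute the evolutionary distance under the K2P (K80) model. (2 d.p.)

Under the Kimura two-parameter model, d = −½ ln(1 − 2P − Q) − ¼ ln(1 − 2Q).
1 − 2P − Q = 0.723, giving −½ ln(0.723) = 0.162173.
1 − 2Q = 0.7124, giving −¼ ln(0.7124) = 0.084779.
d = 0.162173 + 0.084779 = 0.246952.

0.25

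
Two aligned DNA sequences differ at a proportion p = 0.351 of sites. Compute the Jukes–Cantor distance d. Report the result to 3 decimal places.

d = −(3/4) ln(1 − 4p/3) = −0.75 ln(1 − 0.468) = −0.75 ln(0.532)
  = −0.75 × (-0.631112) = 0.473334 substitutions/site.

0.473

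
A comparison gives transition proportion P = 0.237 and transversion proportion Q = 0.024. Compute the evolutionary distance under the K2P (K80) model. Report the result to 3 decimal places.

Under the Kimura two-parameter model, d = −½ ln(1 − 2P − Q) − ¼ ln(1 − 2Q).
1 − 2P − Q = 0.502, giving −½ ln(0.502) = 0.344578.
1 − 2Q = 0.952, giving −¼ ln(0.952) = 0.012298.
d = 0.344578 + 0.012298 = 0.356876.

0.357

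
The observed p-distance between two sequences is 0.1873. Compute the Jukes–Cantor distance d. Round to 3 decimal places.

0.215

d = −(3/4) ln(1 − 4p/3) = −0.75 ln(1 − 0.249733) = −0.75 ln(0.750267)
  = −0.75 × (-0.287326) = 0.215495 substitutions/site.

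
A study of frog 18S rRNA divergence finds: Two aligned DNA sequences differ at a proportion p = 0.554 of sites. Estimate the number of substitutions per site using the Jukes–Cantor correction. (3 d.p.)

d = −(3/4) ln(1 − 4p/3) = −0.75 ln(1 − 0.738667) = −0.75 ln(0.261333)
  = −0.75 × (-1.341960) = 1.006470 substitutions/site.

1.006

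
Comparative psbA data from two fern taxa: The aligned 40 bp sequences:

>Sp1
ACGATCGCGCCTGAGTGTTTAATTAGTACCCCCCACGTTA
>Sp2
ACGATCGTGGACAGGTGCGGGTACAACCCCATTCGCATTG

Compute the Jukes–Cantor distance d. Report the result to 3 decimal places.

0.991

The sequences differ at 22 of 40 sites, so p = 22/40 = 0.55.
d = −(3/4) ln(1 − 4p/3) = −0.75 ln(1 − 0.733333) = −0.75 ln(0.266667)
  = −0.75 × (-1.321755) = 0.991316 substitutions/site.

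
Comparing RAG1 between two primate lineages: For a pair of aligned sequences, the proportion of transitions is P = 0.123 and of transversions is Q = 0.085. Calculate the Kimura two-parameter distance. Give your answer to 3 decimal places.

Under the Kimura two-parameter model, d = −½ ln(1 − 2P − Q) − ¼ ln(1 − 2Q).
1 − 2P − Q = 0.669, giving −½ ln(0.669) = 0.200986.
1 − 2Q = 0.83, giving −¼ ln(0.83) = 0.046582.
d = 0.200986 + 0.046582 = 0.247568.

0.248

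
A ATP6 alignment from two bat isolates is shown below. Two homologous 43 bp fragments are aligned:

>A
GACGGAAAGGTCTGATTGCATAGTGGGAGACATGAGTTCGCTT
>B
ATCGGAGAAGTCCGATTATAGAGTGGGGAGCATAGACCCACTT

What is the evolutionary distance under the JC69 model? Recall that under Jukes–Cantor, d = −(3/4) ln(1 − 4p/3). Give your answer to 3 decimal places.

0.562

The sequences differ at 17 of 43 sites, so p = 17/43 ≈ 0.395349.
d = −(3/4) ln(1 − 4p/3) = −0.75 ln(1 − 0.527132) = −0.75 ln(0.472868)
  = −0.75 × (-0.748939) = 0.561704 substitutions/site.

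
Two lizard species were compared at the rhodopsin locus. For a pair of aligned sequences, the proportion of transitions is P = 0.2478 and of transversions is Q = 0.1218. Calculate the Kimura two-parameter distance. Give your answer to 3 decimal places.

Under the Kimura two-parameter model, d = −½ ln(1 − 2P − Q) − ¼ ln(1 − 2Q).
1 − 2P − Q = 0.3826, giving −½ ln(0.3826) = 0.480383.
1 − 2Q = 0.7564, giving −¼ ln(0.7564) = 0.069796.
d = 0.480383 + 0.069796 = 0.550179.

0.550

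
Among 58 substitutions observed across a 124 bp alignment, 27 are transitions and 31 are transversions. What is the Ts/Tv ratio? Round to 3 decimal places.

0.871

R = 27/31 = 0.870967… ≈ 0.871 (to 3 d.p.).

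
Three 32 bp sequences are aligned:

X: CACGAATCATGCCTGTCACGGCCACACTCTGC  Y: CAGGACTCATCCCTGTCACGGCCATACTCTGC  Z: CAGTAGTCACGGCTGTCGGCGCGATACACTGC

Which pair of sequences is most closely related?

X and Y

X–Y: 4/32 differ, p = 0.125, d = 0.137.
X–Z: 11/32 differ, p = 0.344, d = 0.460.
Y–Z: 10/32 differ, p = 0.313, d = 0.404.
The smallest distance is between X and Y.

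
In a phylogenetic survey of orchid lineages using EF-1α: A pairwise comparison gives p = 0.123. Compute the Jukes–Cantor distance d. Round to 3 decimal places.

0.134

d = −(3/4) ln(1 − 4p/3) = −0.75 ln(1 − 0.164) = −0.75 ln(0.836)
  = −0.75 × (-0.179127) = 0.134345 substitutions/site.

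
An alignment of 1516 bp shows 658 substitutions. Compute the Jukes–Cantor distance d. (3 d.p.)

p = 658/1516 ≈ 0.434037.
d = −(3/4) ln(1 − 4p/3) = −0.75 ln(1 − 0.578716) = −0.75 ln(0.421284)
  = −0.75 × (-0.864448) = 0.648336 substitutions/site.

0.648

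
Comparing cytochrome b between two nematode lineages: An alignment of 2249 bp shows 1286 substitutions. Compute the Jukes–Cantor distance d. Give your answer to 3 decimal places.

p = 1286/2249 ≈ 0.57181.
d = −(3/4) ln(1 − 4p/3) = −0.75 ln(1 − 0.762413) = −0.75 ln(0.237587)
  = −0.75 × (-1.437221) = 1.077916 substitutions/site.

1.078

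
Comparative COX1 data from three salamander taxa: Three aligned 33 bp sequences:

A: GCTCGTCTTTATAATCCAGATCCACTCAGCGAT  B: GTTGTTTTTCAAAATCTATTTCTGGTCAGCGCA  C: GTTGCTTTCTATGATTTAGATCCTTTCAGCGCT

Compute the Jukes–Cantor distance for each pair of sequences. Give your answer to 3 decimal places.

A–B: 14/33 sites differ → p ≈ 0.424242, d = −0.75 ln(1 − 0.565656) = 0.625439 ≈ 0.625.
A–C: 11/33 sites differ → p ≈ 0.333333, d = −0.75 ln(1 − 0.444444) = 0.440839 ≈ 0.441.
B–C: 12/33 sites differ → p ≈ 0.363636, d = −0.75 ln(1 − 0.484848) = 0.497470 ≈ 0.497.

d(A,B) = 0.625, d(A,C) = 0.441, d(B,C) = 0.497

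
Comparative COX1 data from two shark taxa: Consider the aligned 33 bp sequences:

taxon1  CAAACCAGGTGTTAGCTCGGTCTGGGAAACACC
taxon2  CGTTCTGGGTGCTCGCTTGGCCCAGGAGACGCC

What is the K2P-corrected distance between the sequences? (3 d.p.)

Of 33 sites, 10 differences are transitions and 3 are transversions, so P = 10/33 ≈ 0.30303 and Q = 3/33 ≈ 0.090909.
Under the Kimura two-parameter model, d = −½ ln(1 − 2P − Q) − ¼ ln(1 − 2Q).
1 − 2P − Q = 0.303031, giving −½ ln(0.303031) = 0.596960.
1 − 2Q = 0.818182, giving −¼ ln(0.818182) = 0.050168.
d = 0.596960 + 0.050168 = 0.647128.

0.647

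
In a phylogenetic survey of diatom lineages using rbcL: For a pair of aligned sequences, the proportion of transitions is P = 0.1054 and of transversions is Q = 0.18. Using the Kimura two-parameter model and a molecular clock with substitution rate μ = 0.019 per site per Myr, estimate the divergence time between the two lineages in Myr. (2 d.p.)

9.46

Under the Kimura two-parameter model, d = −½ ln(1 − 2P − Q) − ¼ ln(1 − 2Q).
1 − 2P − Q = 0.6092, giving −½ ln(0.6092) = 0.247804.
1 − 2Q = 0.64, giving −¼ ln(0.64) = 0.111572.
d = 0.247804 + 0.111572 = 0.359376.
Under a molecular clock d = 2μt, so t = d/(2μ) = 0.359376 / (2 × 0.019) = 9.46 Myr.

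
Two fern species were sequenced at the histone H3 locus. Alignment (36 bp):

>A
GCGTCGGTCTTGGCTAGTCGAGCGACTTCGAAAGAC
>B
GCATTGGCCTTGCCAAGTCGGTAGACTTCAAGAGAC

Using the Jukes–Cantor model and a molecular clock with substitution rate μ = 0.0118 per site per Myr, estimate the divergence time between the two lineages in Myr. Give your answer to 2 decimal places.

The sequences differ at 10 of 36 sites (3, 5, 8, 13, 15, 21, 22, 23, 30, 32), so p = 10/36 ≈ 0.277778.
d = −(3/4) ln(1 − 4p/3) = −0.75 ln(1 − 0.370371) = −0.75 ln(0.629629)
  = −0.75 × (-0.462625) = 0.346969 substitutions/site.
Under a molecular clock d = 2μt, so t = d/(2μ) = 0.346969 / (2 × 0.0118) = 14.70 Myr.

14.70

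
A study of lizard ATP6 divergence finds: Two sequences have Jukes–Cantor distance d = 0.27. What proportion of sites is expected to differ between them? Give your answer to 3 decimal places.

0.227

p = (3/4)(1 − e^(−4d/3)) = 0.75 × (1 − e^(-0.36)) = 0.75 × (1 − 0.697676) = 0.226743.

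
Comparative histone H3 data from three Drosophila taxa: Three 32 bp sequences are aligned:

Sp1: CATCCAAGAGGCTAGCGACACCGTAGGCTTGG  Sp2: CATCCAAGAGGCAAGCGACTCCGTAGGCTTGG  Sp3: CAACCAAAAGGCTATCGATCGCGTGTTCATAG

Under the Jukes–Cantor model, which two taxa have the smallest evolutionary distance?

Sp1 and Sp2

Sp1–Sp2: 2/32 differ, p = 0.063, d = 0.065.
Sp1–Sp3: 11/32 differ, p = 0.344, d = 0.460.
Sp2–Sp3: 12/32 differ, p = 0.375, d = 0.520.
The smallest distance is between Sp1 and Sp2.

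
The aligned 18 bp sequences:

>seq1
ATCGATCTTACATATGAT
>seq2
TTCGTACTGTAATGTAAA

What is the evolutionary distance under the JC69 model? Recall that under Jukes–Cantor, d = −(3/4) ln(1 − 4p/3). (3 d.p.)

0.824

The sequences differ at 9 of 18 sites (1, 5, 6, 9, 10, 11, 14, 16, 18), so p = 9/18 = 0.5.
d = −(3/4) ln(1 − 4p/3) = −0.75 ln(1 − 0.666667) = −0.75 ln(0.333333)
  = −0.75 × (-1.098613) = 0.823960 substitutions/site.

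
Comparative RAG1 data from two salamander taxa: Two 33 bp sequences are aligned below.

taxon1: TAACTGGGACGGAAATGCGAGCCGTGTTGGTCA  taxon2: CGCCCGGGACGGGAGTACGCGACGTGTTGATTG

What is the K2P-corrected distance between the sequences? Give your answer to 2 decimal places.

0.56

Of 33 sites, 9 differences are transitions and 3 are transversions, so P = 9/33 ≈ 0.272727 and Q = 3/33 ≈ 0.090909.
Under the Kimura two-parameter model, d = −½ ln(1 − 2P − Q) − ¼ ln(1 − 2Q).
1 − 2P − Q = 0.363637, giving −½ ln(0.363637) = 0.505800.
1 − 2Q = 0.818182, giving −¼ ln(0.818182) = 0.050168.
d = 0.505800 + 0.050168 = 0.555968.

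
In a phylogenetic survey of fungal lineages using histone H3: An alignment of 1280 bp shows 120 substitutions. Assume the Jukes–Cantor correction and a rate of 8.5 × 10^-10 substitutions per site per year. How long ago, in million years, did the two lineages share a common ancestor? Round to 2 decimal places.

58.91

p = 120/1280 = 0.09375.
d = −(3/4) ln(1 − 4p/3) = −0.75 ln(1 − 0.125) = −0.75 ln(0.875)
  = −0.75 × (-0.133531) = 0.100148 substitutions/site.
Under a molecular clock d = 2μt, so t = d/(2μ) = 0.100148 / (2 × 8.5 × 10^-10) = 58.91 million years.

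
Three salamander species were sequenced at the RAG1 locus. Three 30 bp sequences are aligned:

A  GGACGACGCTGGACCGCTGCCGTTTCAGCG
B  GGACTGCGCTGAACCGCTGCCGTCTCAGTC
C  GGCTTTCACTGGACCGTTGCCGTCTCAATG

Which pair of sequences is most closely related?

A and B

A–B: 6/30 differ, p = 0.200, d = 0.233.
A–C: 9/30 differ, p = 0.300, d = 0.383.
B–C: 8/30 differ, p = 0.267, d = 0.330.
The smallest distance is between A and B.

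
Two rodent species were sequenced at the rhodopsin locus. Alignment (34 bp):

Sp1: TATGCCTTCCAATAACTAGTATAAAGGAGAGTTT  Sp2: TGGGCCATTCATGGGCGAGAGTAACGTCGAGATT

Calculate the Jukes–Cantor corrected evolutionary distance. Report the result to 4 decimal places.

0.6655

The sequences differ at 15 of 34 sites, so p = 15/34 ≈ 0.441176.
d = −(3/4) ln(1 − 4p/3) = −0.75 ln(1 − 0.588235) = −0.75 ln(0.411765)
  = −0.75 × (-0.887302) = 0.665477 substitutions/site.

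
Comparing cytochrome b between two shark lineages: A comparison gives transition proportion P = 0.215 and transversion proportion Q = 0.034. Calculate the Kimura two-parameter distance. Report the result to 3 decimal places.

0.329

Under the Kimura two-parameter model, d = −½ ln(1 − 2P − Q) − ¼ ln(1 − 2Q).
1 − 2P − Q = 0.536, giving −½ ln(0.536) = 0.311811.
1 − 2Q = 0.932, giving −¼ ln(0.932) = 0.017606.
d = 0.311811 + 0.017606 = 0.329417.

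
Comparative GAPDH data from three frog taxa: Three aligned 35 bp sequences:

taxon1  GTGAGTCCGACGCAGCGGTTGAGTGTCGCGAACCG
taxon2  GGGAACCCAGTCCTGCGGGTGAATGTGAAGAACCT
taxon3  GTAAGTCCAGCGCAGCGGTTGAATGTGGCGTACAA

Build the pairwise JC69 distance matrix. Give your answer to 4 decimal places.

d(taxon1,taxon2) = 0.5716, d(taxon1,taxon3) = 0.2726, d(taxon2,taxon3) = 0.5128

taxon1–taxon2: 14/35 sites differ → p = 0.4, d = −0.75 ln(1 − 0.533333) = 0.571605 ≈ 0.5716.
taxon1–taxon3: 8/35 sites differ → p ≈ 0.228571, d = −0.75 ln(1 − 0.304761) = 0.272625 ≈ 0.2726.
taxon2–taxon3: 13/35 sites differ → p ≈ 0.371429, d = −0.75 ln(1 − 0.495239) = 0.512753 ≈ 0.5128.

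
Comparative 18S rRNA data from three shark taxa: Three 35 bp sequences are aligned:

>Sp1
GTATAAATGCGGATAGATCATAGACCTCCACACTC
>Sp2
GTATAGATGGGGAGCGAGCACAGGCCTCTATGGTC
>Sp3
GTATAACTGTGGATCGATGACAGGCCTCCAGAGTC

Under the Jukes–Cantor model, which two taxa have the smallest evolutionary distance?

Sp1 and Sp3

Sp1–Sp2: 11/35 differ, p = 0.314, d = 0.407.
Sp1–Sp3: 8/35 differ, p = 0.229, d = 0.273.
Sp2–Sp3: 9/35 differ, p = 0.257, d = 0.315.
The smallest distance is between Sp1 and Sp3.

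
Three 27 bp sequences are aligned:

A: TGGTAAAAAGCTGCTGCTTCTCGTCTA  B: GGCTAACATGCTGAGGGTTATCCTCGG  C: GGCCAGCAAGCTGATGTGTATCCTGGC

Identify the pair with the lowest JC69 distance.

A–B: 11/27 differ, p = 0.407, d = 0.588.
A–C: 13/27 differ, p = 0.481, d = 0.770.
B–C: 8/27 differ, p = 0.296, d = 0.377.
The smallest distance is between B and C.

B and C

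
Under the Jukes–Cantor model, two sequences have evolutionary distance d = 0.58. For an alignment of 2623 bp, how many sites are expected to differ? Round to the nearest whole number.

1059

Invert JC69: p = (3/4)(1 − e^(−4d/3)) = 0.75 × (1 − e^(-0.773333)) = 0.75 × (1 − 0.461472) = 0.403896.
Expected differing sites = pL ≈ 0.403896 × 2623 = 1059.419208 ≈ 1059.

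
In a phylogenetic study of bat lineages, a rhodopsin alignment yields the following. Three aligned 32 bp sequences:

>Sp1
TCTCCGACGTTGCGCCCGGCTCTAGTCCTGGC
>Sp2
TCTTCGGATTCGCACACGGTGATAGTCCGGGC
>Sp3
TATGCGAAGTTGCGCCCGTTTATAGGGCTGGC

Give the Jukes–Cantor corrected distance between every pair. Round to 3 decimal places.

Sp1–Sp2: 11/32 sites differ → p = 0.34375, d = −0.75 ln(1 − 0.458333) = 0.459828 ≈ 0.460.
Sp1–Sp3: 8/32 sites differ → p = 0.25, d = −0.75 ln(1 − 0.333333) = 0.304098 ≈ 0.304.
Sp2–Sp3: 12/32 sites differ → p = 0.375, d = −0.75 ln(1 − 0.5) = 0.519860 ≈ 0.520.

d(Sp1,Sp2) = 0.460, d(Sp1,Sp3) = 0.304, d(Sp2,Sp3) = 0.520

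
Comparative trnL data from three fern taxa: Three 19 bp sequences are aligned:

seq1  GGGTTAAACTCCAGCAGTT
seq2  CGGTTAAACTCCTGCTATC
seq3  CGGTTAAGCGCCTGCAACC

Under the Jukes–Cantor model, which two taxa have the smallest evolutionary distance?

seq1–seq2: 5/19 differ, p = 0.263, d = 0.324.
seq1–seq3: 7/19 differ, p = 0.368, d = 0.507.
seq2–seq3: 4/19 differ, p = 0.211, d = 0.247.
The smallest distance is between seq2 and seq3.

seq2 and seq3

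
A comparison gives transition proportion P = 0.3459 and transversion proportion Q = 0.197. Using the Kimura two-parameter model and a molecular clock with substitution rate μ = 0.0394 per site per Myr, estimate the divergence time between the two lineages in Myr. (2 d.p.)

15.53

Under the Kimura two-parameter model, d = −½ ln(1 − 2P − Q) − ¼ ln(1 − 2Q).
1 − 2P − Q = 0.1112, giving −½ ln(0.1112) = 1.098212.
1 − 2Q = 0.606, giving −¼ ln(0.606) = 0.125219.
d = 1.098212 + 0.125219 = 1.223431.
Under a molecular clock d = 2μt, so t = d/(2μ) = 1.223431 / (2 × 0.0394) = 15.53 Myr.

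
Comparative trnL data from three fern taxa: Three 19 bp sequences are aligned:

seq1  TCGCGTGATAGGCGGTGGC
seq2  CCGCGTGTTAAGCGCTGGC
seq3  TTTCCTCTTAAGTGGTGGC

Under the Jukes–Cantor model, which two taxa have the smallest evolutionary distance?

seq1 and seq2

seq1–seq2: 4/19 differ, p = 0.211, d = 0.247.
seq1–seq3: 7/19 differ, p = 0.368, d = 0.507.
seq2–seq3: 7/19 differ, p = 0.368, d = 0.507.
The smallest distance is between seq1 and seq2.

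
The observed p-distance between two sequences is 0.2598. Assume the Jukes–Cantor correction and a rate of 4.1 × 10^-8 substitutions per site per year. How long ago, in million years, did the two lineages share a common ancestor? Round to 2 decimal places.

3.89

d = −(3/4) ln(1 − 4p/3) = −0.75 ln(1 − 0.3464) = −0.75 ln(0.6536)
  = −0.75 × (-0.425260) = 0.318945 substitutions/site.
Under a molecular clock d = 2μt, so t = d/(2μ) = 0.318945 / (2 × 4.1 × 10^-8) = 3.89 million years.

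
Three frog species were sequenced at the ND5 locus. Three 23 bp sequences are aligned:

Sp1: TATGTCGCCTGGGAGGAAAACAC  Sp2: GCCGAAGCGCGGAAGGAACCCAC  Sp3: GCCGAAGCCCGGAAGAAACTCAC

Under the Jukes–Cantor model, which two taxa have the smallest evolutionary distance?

Sp1–Sp2: 10/23 differ, p = 0.435, d = 0.650.
Sp1–Sp3: 10/23 differ, p = 0.435, d = 0.650.
Sp2–Sp3: 3/23 differ, p = 0.130, d = 0.143.
The smallest distance is between Sp2 and Sp3.

Sp2 and Sp3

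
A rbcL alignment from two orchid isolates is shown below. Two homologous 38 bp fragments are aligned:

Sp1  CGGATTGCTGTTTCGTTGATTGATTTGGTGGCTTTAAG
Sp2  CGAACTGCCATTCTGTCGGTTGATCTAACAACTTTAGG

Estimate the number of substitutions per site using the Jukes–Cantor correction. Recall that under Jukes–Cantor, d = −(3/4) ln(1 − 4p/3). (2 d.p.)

0.56

The sequences differ at 15 of 38 sites, so p = 15/38 ≈ 0.394737.
d = −(3/4) ln(1 − 4p/3) = −0.75 ln(1 − 0.526316) = −0.75 ln(0.473684)
  = −0.75 × (-0.747215) = 0.560411 substitutions/site.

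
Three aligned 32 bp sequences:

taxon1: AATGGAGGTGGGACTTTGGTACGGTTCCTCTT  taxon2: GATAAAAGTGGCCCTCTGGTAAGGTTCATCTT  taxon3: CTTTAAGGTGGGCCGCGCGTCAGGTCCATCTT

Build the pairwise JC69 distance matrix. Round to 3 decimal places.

d(taxon1,taxon2) = 0.353, d(taxon1,taxon3) = 0.585, d(taxon2,taxon3) = 0.404

taxon1–taxon2: 9/32 sites differ → p = 0.28125, d = −0.75 ln(1 − 0.375) = 0.352503 ≈ 0.353.
taxon1–taxon3: 13/32 sites differ → p = 0.40625, d = −0.75 ln(1 − 0.541667) = 0.585119 ≈ 0.585.
taxon2–taxon3: 10/32 sites differ → p = 0.3125, d = −0.75 ln(1 − 0.416667) = 0.404248 ≈ 0.404.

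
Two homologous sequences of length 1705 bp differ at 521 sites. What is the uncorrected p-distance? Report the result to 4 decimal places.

0.3056

p = 521/1705 = 0.305571… ≈ 0.3056 (to 4 d.p.).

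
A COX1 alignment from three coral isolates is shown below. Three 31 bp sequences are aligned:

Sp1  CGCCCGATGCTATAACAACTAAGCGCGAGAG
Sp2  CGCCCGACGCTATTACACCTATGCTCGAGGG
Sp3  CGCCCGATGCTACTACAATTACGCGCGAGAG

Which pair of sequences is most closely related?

Sp1 and Sp3

Sp1–Sp2: 6/31 differ, p = 0.194, d = 0.224.
Sp1–Sp3: 4/31 differ, p = 0.129, d = 0.142.
Sp2–Sp3: 7/31 differ, p = 0.226, d = 0.269.
The smallest distance is between Sp1 and Sp3.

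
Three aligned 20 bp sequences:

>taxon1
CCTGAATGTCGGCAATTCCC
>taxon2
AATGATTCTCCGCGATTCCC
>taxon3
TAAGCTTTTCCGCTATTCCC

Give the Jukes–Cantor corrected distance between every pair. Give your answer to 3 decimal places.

taxon1–taxon2: 6/20 sites differ → p = 0.3, d = −0.75 ln(1 − 0.4) = 0.383119 ≈ 0.383.
taxon1–taxon3: 8/20 sites differ → p = 0.4, d = −0.75 ln(1 − 0.533333) = 0.571605 ≈ 0.572.
taxon2–taxon3: 5/20 sites differ → p = 0.25, d = −0.75 ln(1 − 0.333333) = 0.304098 ≈ 0.304.

d(taxon1,taxon2) = 0.383, d(taxon1,taxon3) = 0.572, d(taxon2,taxon3) = 0.304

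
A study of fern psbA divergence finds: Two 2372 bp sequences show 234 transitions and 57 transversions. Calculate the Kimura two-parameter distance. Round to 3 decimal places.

P = 234/2372 ≈ 0.098651 and Q = 57/2372 ≈ 0.02403.
Under the Kimura two-parameter model, d = −½ ln(1 − 2P − Q) − ¼ ln(1 − 2Q).
1 − 2P − Q = 0.778668, giving −½ ln(0.778668) = 0.125085.
1 − 2Q = 0.95194, giving −¼ ln(0.95194) = 0.012313.
d = 0.125085 + 0.012313 = 0.137398.

0.137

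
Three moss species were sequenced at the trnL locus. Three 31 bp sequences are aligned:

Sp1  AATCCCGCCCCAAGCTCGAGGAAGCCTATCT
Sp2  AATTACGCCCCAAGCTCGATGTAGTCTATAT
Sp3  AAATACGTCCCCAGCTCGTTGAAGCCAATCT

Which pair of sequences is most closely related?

Sp1–Sp2: 6/31 differ, p = 0.194, d = 0.224.
Sp1–Sp3: 8/31 differ, p = 0.258, d = 0.316.
Sp2–Sp3: 8/31 differ, p = 0.258, d = 0.316.
The smallest distance is between Sp1 and Sp2.

Sp1 and Sp2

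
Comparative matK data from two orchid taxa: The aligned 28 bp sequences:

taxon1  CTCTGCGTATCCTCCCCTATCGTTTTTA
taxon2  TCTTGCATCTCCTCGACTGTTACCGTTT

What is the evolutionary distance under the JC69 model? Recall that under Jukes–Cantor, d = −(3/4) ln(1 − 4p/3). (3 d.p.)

0.824

The sequences differ at 14 of 28 sites, so p = 14/28 = 0.5.
d = −(3/4) ln(1 − 4p/3) = −0.75 ln(1 − 0.666667) = −0.75 ln(0.333333)
  = −0.75 × (-1.098613) = 0.823960 substitutions/site.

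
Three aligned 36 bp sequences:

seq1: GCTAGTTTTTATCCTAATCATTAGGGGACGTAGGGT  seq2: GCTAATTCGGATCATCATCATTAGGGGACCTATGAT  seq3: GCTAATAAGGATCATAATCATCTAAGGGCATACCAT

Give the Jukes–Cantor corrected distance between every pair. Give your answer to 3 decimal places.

d(seq1,seq2) = 0.304, d(seq1,seq3) = 0.608, d(seq2,seq3) = 0.392

seq1–seq2: 9/36 sites differ → p = 0.25, d = −0.75 ln(1 − 0.333333) = 0.304098 ≈ 0.304.
seq1–seq3: 15/36 sites differ → p ≈ 0.416667, d = −0.75 ln(1 − 0.555556) = 0.608198 ≈ 0.608.
seq2–seq3: 11/36 sites differ → p ≈ 0.305556, d = −0.75 ln(1 − 0.407408) = 0.392437 ≈ 0.392.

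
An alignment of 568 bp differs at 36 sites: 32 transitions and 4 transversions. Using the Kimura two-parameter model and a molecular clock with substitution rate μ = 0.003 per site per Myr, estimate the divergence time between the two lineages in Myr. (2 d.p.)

P = 32/568 ≈ 0.056338 and Q = 4/568 ≈ 0.007042.
Under the Kimura two-parameter model, d = −½ ln(1 − 2P − Q) − ¼ ln(1 − 2Q).
1 − 2P − Q = 0.880282, giving −½ ln(0.880282) = 0.063756.
1 − 2Q = 0.985916, giving −¼ ln(0.985916) = 0.003546.
d = 0.063756 + 0.003546 = 0.067302.
Under a molecular clock d = 2μt, so t = d/(2μ) = 0.067302 / (2 × 0.003) = 11.22 Myr.

11.22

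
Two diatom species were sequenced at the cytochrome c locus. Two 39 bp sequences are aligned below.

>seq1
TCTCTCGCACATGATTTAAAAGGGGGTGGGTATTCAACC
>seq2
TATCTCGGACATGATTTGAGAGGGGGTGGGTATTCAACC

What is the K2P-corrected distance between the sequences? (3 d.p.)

0.111

Of 39 sites, 2 differences are transitions and 2 are transversions, so P = 2/39 ≈ 0.051282 and Q = 2/39 ≈ 0.051282.
Under the Kimura two-parameter model, d = −½ ln(1 − 2P − Q) − ¼ ln(1 − 2Q).
1 − 2P − Q = 0.846154, giving −½ ln(0.846154) = 0.083527.
1 − 2Q = 0.897436, giving −¼ ln(0.897436) = 0.027053.
d = 0.083527 + 0.027053 = 0.110580.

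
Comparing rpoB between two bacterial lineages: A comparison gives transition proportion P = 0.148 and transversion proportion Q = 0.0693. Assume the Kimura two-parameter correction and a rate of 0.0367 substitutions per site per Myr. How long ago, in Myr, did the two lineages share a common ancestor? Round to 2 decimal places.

Under the Kimura two-parameter model, d = −½ ln(1 − 2P − Q) − ¼ ln(1 − 2Q).
1 − 2P − Q = 0.6347, giving −½ ln(0.6347) = 0.227301.
1 − 2Q = 0.8614, giving −¼ ln(0.8614) = 0.037299.
d = 0.227301 + 0.037299 = 0.264600.
Under a molecular clock d = 2μt, so t = d/(2μ) = 0.264600 / (2 × 0.0367) = 3.60 Myr.

3.60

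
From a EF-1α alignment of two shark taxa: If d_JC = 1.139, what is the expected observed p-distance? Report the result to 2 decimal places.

p = (3/4)(1 − e^(−4d/3)) = 0.75 × (1 − e^(-1.518667)) = 0.75 × (1 − 0.219004) = 0.585747.

0.59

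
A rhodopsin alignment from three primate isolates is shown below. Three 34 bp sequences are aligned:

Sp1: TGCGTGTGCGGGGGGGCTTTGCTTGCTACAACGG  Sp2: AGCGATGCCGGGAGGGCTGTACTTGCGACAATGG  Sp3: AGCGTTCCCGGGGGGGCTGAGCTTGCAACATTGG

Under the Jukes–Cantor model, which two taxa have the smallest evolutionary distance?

Sp2 and Sp3

Sp1–Sp2: 10/34 differ, p = 0.294, d = 0.373.
Sp1–Sp3: 9/34 differ, p = 0.265, d = 0.326.
Sp2–Sp3: 7/34 differ, p = 0.206, d = 0.241.
The smallest distance is between Sp2 and Sp3.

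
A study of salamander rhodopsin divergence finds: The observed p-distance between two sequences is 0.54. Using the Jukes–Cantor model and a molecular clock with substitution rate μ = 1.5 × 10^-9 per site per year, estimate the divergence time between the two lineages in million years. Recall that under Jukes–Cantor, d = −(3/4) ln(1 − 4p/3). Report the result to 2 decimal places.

d = −(3/4) ln(1 − 4p/3) = −0.75 ln(1 − 0.72) = −0.75 ln(0.28)
  = −0.75 × (-1.272966) = 0.954725 substitutions/site.
Under a molecular clock d = 2μt, so t = d/(2μ) = 0.954725 / (2 × 1.5 × 10^-9) = 318.24 million years.

318.24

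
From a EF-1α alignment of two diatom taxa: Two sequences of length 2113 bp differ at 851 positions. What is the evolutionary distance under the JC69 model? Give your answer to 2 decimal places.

p = 851/2113 ≈ 0.402745.
d = −(3/4) ln(1 − 4p/3) = −0.75 ln(1 − 0.536993) = −0.75 ln(0.463007)
  = −0.75 × (-0.770013) = 0.577510 substitutions/site.

0.58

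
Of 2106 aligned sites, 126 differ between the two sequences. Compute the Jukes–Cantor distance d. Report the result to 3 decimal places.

p = 126/2106 ≈ 0.059829.
d = −(3/4) ln(1 − 4p/3) = −0.75 ln(1 − 0.079772) = −0.75 ln(0.920228)
  = −0.75 × (-0.083134) = 0.062351 substitutions/site.

0.062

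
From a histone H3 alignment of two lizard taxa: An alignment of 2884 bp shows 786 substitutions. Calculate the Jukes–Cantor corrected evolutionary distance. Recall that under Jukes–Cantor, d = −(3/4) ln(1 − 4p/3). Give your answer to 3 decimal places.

p = 786/2884 ≈ 0.272538.
d = −(3/4) ln(1 − 4p/3) = −0.75 ln(1 − 0.363384) = −0.75 ln(0.636616)
  = −0.75 × (-0.451589) = 0.338692 substitutions/site.

0.339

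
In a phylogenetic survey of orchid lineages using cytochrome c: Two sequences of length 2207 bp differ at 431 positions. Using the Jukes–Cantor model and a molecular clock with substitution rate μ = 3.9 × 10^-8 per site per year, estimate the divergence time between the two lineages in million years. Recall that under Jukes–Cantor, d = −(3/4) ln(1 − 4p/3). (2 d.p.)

p = 431/2207 ≈ 0.195288.
d = −(3/4) ln(1 − 4p/3) = −0.75 ln(1 − 0.260384) = −0.75 ln(0.739616)
  = −0.75 × (-0.301624) = 0.226218 substitutions/site.
Under a molecular clock d = 2μt, so t = d/(2μ) = 0.226218 / (2 × 3.9 × 10^-8) = 2.90 million years.

2.90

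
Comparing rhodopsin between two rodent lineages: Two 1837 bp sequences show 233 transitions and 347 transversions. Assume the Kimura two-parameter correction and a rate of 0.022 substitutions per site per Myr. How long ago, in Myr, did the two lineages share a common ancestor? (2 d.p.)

9.34

P = 233/1837 ≈ 0.126837 and Q = 347/1837 ≈ 0.188895.
Under the Kimura two-parameter model, d = −½ ln(1 − 2P − Q) − ¼ ln(1 − 2Q).
1 − 2P − Q = 0.557431, giving −½ ln(0.557431) = 0.292208.
1 − 2Q = 0.62221, giving −¼ ln(0.62221) = 0.118619.
d = 0.292208 + 0.118619 = 0.410827.
Under a molecular clock d = 2μt, so t = d/(2μ) = 0.410827 / (2 × 0.022) = 9.34 Myr.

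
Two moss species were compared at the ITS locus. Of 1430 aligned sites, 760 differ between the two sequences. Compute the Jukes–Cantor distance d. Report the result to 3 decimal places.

0.925

p = 760/1430 ≈ 0.531469.
d = −(3/4) ln(1 − 4p/3) = −0.75 ln(1 − 0.708625) = −0.75 ln(0.291375)
  = −0.75 × (-1.233144) = 0.924858 substitutions/site.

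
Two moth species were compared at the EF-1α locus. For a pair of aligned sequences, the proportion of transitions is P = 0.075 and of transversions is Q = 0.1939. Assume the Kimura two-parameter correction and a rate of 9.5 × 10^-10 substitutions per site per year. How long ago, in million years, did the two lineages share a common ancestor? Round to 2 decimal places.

175.47

Under the Kimura two-parameter model, d = −½ ln(1 − 2P − Q) − ¼ ln(1 − 2Q).
1 − 2P − Q = 0.6561, giving −½ ln(0.6561) = 0.210721.
1 − 2Q = 0.6122, giving −¼ ln(0.6122) = 0.122674.
d = 0.210721 + 0.122674 = 0.333395.
Under a molecular clock d = 2μt, so t = d/(2μ) = 0.333395 / (2 × 9.5 × 10^-10) = 175.47 million years.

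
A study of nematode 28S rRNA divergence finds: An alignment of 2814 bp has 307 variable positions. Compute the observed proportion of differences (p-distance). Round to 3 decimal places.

0.109

p = 307/2814 = 0.109097… ≈ 0.109 (to 3 d.p.).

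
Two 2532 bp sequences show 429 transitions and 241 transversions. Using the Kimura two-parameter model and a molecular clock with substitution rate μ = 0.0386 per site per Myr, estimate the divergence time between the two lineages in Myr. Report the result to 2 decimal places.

P = 429/2532 ≈ 0.169431 and Q = 241/2532 ≈ 0.095182.
Under the Kimura two-parameter model, d = −½ ln(1 − 2P − Q) − ¼ ln(1 − 2Q).
1 − 2P − Q = 0.565956, giving −½ ln(0.565956) = 0.284619.
1 − 2Q = 0.809636, giving −¼ ln(0.809636) = 0.052793.
d = 0.284619 + 0.052793 = 0.337412.
Under a molecular clock d = 2μt, so t = d/(2μ) = 0.337412 / (2 × 0.0386) = 4.37 Myr.

4.37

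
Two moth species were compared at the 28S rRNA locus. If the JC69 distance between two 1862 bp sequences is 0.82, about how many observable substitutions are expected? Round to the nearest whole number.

Invert JC69: p = (3/4)(1 − e^(−4d/3)) = 0.75 × (1 − e^(-1.093333)) = 0.75 × (1 − 0.335098) = 0.498677.
Expected differing sites = pL ≈ 0.498677 × 1862 = 928.536574 ≈ 929.

929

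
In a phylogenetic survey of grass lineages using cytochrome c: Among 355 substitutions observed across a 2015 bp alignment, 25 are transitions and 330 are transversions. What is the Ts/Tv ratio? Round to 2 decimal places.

0.08

R = 25/330 = 0.075757… ≈ 0.08 (to 2 d.p.).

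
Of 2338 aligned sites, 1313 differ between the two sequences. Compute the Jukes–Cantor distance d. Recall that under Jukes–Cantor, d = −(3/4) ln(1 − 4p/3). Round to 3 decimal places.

1.036

p = 1313/2338 ≈ 0.561591.
d = −(3/4) ln(1 − 4p/3) = −0.75 ln(1 − 0.748788) = −0.75 ln(0.251212)
  = −0.75 × (-1.381458) = 1.036094 substitutions/site.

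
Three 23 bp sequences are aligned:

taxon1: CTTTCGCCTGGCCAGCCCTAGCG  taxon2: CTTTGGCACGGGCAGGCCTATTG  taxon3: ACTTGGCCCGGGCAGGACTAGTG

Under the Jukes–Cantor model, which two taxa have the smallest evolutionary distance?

taxon1–taxon2: 7/23 differ, p = 0.304, d = 0.390.
taxon1–taxon3: 8/23 differ, p = 0.348, d = 0.467.
taxon2–taxon3: 5/23 differ, p = 0.217, d = 0.257.
The smallest distance is between taxon2 and taxon3.

taxon2 and taxon3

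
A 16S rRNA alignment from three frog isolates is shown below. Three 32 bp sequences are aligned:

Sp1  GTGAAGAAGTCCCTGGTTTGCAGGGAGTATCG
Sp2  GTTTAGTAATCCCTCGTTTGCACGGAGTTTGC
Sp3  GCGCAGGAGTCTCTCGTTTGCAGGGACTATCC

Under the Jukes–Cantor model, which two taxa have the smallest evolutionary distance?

Sp1 and Sp3

Sp1–Sp2: 9/32 differ, p = 0.281, d = 0.353.
Sp1–Sp3: 7/32 differ, p = 0.219, d = 0.259.
Sp2–Sp3: 10/32 differ, p = 0.313, d = 0.404.
The smallest distance is between Sp1 and Sp3.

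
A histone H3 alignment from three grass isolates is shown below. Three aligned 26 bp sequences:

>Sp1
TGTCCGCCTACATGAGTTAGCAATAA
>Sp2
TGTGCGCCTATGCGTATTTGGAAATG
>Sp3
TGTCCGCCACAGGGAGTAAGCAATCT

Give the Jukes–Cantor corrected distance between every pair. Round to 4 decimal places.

Sp1–Sp2: 11/26 sites differ → p ≈ 0.423077, d = −0.75 ln(1 − 0.564103) = 0.622762 ≈ 0.6228.
Sp1–Sp3: 8/26 sites differ → p ≈ 0.307692, d = −0.75 ln(1 − 0.410256) = 0.396050 ≈ 0.3961.
Sp2–Sp3: 13/26 sites differ → p = 0.5, d = −0.75 ln(1 − 0.666667) = 0.823960 ≈ 0.8240.

d(Sp1,Sp2) = 0.6228, d(Sp1,Sp3) = 0.3961, d(Sp2,Sp3) = 0.8240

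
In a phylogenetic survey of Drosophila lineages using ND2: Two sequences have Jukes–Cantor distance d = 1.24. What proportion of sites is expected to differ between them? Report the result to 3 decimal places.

p = (3/4)(1 − e^(−4d/3)) = 0.75 × (1 − e^(-1.653333)) = 0.75 × (1 − 0.191411) = 0.606442.

0.606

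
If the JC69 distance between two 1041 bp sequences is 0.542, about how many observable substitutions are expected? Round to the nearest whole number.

Invert JC69: p = (3/4)(1 − e^(−4d/3)) = 0.75 × (1 − e^(-0.722667)) = 0.75 × (1 − 0.485456) = 0.385908.
Expected differing sites = pL ≈ 0.385908 × 1041 = 401.730228 ≈ 402.

402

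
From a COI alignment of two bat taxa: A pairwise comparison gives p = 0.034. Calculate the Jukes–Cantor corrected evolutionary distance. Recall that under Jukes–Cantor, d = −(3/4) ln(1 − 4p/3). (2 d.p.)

d = −(3/4) ln(1 − 4p/3) = −0.75 ln(1 − 0.045333) = −0.75 ln(0.954667)
  = −0.75 × (-0.046393) = 0.034795 substitutions/site.

0.03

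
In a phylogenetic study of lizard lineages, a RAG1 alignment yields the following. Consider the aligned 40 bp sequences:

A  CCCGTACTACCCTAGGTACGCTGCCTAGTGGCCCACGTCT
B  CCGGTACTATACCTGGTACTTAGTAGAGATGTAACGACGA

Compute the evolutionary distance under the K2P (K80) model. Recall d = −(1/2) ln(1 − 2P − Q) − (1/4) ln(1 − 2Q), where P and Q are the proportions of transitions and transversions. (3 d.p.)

0.992

Of 40 sites, 7 differences are transitions and 15 are transversions, so P = 7/40 = 0.175 and Q = 15/40 = 0.375.
Under the Kimura two-parameter model, d = −½ ln(1 − 2P − Q) − ¼ ln(1 − 2Q).
1 − 2P − Q = 0.275, giving −½ ln(0.275) = 0.645492.
1 − 2Q = 0.25, giving −¼ ln(0.25) = 0.346574.
d = 0.645492 + 0.346574 = 0.992066.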